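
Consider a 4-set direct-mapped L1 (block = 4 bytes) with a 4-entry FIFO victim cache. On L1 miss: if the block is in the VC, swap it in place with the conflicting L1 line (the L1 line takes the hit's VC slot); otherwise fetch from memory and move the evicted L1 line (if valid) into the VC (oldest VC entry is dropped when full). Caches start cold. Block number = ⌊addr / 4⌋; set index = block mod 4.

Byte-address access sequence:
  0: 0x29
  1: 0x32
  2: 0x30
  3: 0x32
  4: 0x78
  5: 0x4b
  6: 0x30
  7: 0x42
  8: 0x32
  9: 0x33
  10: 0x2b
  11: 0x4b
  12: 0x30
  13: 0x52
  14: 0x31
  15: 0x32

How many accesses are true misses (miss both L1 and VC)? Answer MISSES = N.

MISSES = 6

0: 0x29 (blk 10, set 2) → MISS  vc=[]
1: 0x32 (blk 12, set 0) → MISS  vc=[]
2: 0x30 (blk 12, set 0) → L1-HIT  vc=[]
3: 0x32 (blk 12, set 0) → L1-HIT  vc=[]
4: 0x78 (blk 30, set 2) → MISS  vc=[10]
5: 0x4b (blk 18, set 2) → MISS  vc=[10, 30]
6: 0x30 (blk 12, set 0) → L1-HIT  vc=[10, 30]
7: 0x42 (blk 16, set 0) → MISS  vc=[10, 30, 12]
8: 0x32 (blk 12, set 0) → VC-HIT  vc=[10, 30, 16]
9: 0x33 (blk 12, set 0) → L1-HIT  vc=[10, 30, 16]
10: 0x2b (blk 10, set 2) → VC-HIT  vc=[18, 30, 16]
11: 0x4b (blk 18, set 2) → VC-HIT  vc=[10, 30, 16]
12: 0x30 (blk 12, set 0) → L1-HIT  vc=[10, 30, 16]
13: 0x52 (blk 20, set 0) → MISS  vc=[10, 30, 16, 12]
14: 0x31 (blk 12, set 0) → VC-HIT  vc=[10, 30, 16, 20]
15: 0x32 (blk 12, set 0) → L1-HIT  vc=[10, 30, 16, 20]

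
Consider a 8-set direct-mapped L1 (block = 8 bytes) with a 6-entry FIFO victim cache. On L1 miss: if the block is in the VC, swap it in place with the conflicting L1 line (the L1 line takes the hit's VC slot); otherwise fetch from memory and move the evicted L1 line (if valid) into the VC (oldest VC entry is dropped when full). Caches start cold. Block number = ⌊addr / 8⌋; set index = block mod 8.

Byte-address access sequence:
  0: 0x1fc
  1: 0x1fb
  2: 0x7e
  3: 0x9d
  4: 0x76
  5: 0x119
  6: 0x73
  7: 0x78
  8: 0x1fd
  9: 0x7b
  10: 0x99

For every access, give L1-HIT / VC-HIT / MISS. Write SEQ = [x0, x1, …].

  [0] addr=0x1fc blk=63 s=7: MISS | VC []
  [1] addr=0x1fb blk=63 s=7: L1-HIT | VC []
  [2] addr=0x7e blk=15 s=7: MISS | VC [63]
  [3] addr=0x9d blk=19 s=3: MISS | VC [63]
  [4] addr=0x76 blk=14 s=6: MISS | VC [63]
  [5] addr=0x119 blk=35 s=3: MISS | VC [63, 19]
  [6] addr=0x73 blk=14 s=6: L1-HIT | VC [63, 19]
  [7] addr=0x78 blk=15 s=7: L1-HIT | VC [63, 19]
  [8] addr=0x1fd blk=63 s=7: VC-HIT | VC [15, 19]
  [9] addr=0x7b blk=15 s=7: VC-HIT | VC [63, 19]
  [10] addr=0x99 blk=19 s=3: VC-HIT | VC [63, 35]

SEQ = [MISS, L1-HIT, MISS, MISS, MISS, MISS, L1-HIT, L1-HIT, VC-HIT, VC-HIT, VC-HIT]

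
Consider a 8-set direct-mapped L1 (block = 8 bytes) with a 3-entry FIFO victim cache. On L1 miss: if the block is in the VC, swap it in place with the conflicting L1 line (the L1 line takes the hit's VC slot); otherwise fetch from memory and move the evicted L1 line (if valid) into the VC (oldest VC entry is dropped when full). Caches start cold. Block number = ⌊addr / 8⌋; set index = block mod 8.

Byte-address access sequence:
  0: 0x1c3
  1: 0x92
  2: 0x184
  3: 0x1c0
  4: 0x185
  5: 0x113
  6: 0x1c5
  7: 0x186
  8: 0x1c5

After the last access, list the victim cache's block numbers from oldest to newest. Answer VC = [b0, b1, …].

VC = [48, 18]

0: 0x1c3 (blk 56, set 0) → MISS  vc=[]
1: 0x92 (blk 18, set 2) → MISS  vc=[]
2: 0x184 (blk 48, set 0) → MISS  vc=[56]
3: 0x1c0 (blk 56, set 0) → VC-HIT  vc=[48]
4: 0x185 (blk 48, set 0) → VC-HIT  vc=[56]
5: 0x113 (blk 34, set 2) → MISS  vc=[56, 18]
6: 0x1c5 (blk 56, set 0) → VC-HIT  vc=[48, 18]
7: 0x186 (blk 48, set 0) → VC-HIT  vc=[56, 18]
8: 0x1c5 (blk 56, set 0) → VC-HIT  vc=[48, 18]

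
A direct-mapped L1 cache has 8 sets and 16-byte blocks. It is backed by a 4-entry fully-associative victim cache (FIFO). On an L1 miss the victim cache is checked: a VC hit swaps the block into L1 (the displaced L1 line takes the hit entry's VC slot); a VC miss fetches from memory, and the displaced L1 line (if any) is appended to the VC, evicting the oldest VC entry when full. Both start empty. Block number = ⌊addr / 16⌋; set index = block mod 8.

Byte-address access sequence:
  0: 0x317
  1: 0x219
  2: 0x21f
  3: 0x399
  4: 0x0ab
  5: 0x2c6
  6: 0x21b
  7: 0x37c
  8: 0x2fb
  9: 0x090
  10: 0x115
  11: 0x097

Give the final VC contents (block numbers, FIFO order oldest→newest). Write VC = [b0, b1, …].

0: 0x317 (blk 49, set 1) → MISS  vc=[]
1: 0x219 (blk 33, set 1) → MISS  vc=[49]
2: 0x21f (blk 33, set 1) → L1-HIT  vc=[49]
3: 0x399 (blk 57, set 1) → MISS  vc=[49, 33]
4: 0xab (blk 10, set 2) → MISS  vc=[49, 33]
5: 0x2c6 (blk 44, set 4) → MISS  vc=[49, 33]
6: 0x21b (blk 33, set 1) → VC-HIT  vc=[49, 57]
7: 0x37c (blk 55, set 7) → MISS  vc=[49, 57]
8: 0x2fb (blk 47, set 7) → MISS  vc=[49, 57, 55]
9: 0x90 (blk 9, set 1) → MISS  vc=[49, 57, 55, 33]
10: 0x115 (blk 17, set 1) → MISS  vc=[57, 55, 33, 9]
11: 0x97 (blk 9, set 1) → VC-HIT  vc=[57, 55, 33, 17]

VC = [57, 55, 33, 17]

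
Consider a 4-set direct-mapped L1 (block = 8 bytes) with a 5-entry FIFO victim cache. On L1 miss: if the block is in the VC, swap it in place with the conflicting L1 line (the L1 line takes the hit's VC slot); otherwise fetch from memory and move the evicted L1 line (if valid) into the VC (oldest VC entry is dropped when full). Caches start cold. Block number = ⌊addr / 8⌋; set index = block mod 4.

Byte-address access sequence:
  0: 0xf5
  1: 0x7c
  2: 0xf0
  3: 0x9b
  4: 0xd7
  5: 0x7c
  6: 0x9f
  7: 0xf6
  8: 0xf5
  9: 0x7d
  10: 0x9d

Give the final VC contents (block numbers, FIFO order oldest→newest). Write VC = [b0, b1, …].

VC = [15, 26]

0: 0xf5 (blk 30, set 2) → MISS  vc=[]
1: 0x7c (blk 15, set 3) → MISS  vc=[]
2: 0xf0 (blk 30, set 2) → L1-HIT  vc=[]
3: 0x9b (blk 19, set 3) → MISS  vc=[15]
4: 0xd7 (blk 26, set 2) → MISS  vc=[15, 30]
5: 0x7c (blk 15, set 3) → VC-HIT  vc=[19, 30]
6: 0x9f (blk 19, set 3) → VC-HIT  vc=[15, 30]
7: 0xf6 (blk 30, set 2) → VC-HIT  vc=[15, 26]
8: 0xf5 (blk 30, set 2) → L1-HIT  vc=[15, 26]
9: 0x7d (blk 15, set 3) → VC-HIT  vc=[19, 26]
10: 0x9d (blk 19, set 3) → VC-HIT  vc=[15, 26]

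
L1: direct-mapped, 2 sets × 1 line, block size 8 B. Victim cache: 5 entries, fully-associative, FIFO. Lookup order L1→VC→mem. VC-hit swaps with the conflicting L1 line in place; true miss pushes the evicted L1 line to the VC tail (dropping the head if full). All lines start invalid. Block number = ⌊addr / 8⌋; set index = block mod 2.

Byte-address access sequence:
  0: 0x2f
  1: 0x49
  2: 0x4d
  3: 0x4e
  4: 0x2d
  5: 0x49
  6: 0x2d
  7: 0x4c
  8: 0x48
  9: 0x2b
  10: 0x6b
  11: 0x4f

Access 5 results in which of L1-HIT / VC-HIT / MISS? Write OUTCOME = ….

OUTCOME = VC-HIT

#0 0x2f→b5/s1 MISS; vc=[]
#1 0x49→b9/s1 MISS; vc=[5]
#2 0x4d→b9/s1 L1-HIT; vc=[5]
#3 0x4e→b9/s1 L1-HIT; vc=[5]
#4 0x2d→b5/s1 VC-HIT; vc=[9]
#5 0x49→b9/s1 VC-HIT; vc=[5]
#6 0x2d→b5/s1 VC-HIT; vc=[9]
#7 0x4c→b9/s1 VC-HIT; vc=[5]
#8 0x48→b9/s1 L1-HIT; vc=[5]
#9 0x2b→b5/s1 VC-HIT; vc=[9]
#10 0x6b→b13/s1 MISS; vc=[9,5]
#11 0x4f→b9/s1 VC-HIT; vc=[13,5]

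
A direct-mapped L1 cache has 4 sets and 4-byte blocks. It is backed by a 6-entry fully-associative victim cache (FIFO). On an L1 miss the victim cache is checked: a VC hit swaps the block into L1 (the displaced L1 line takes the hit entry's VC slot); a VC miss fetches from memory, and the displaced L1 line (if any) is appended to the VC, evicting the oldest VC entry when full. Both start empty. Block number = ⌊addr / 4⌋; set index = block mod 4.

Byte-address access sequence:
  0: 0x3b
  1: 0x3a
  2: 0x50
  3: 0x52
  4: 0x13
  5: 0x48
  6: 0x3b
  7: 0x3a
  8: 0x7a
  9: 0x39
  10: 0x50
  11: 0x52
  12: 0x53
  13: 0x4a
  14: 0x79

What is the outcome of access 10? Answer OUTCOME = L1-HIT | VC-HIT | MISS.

OUTCOME = VC-HIT

  [0] addr=0x3b blk=14 s=2: MISS | VC []
  [1] addr=0x3a blk=14 s=2: L1-HIT | VC []
  [2] addr=0x50 blk=20 s=0: MISS | VC []
  [3] addr=0x52 blk=20 s=0: L1-HIT | VC []
  [4] addr=0x13 blk=4 s=0: MISS | VC [20]
  [5] addr=0x48 blk=18 s=2: MISS | VC [20, 14]
  [6] addr=0x3b blk=14 s=2: VC-HIT | VC [20, 18]
  [7] addr=0x3a blk=14 s=2: L1-HIT | VC [20, 18]
  [8] addr=0x7a blk=30 s=2: MISS | VC [20, 18, 14]
  [9] addr=0x39 blk=14 s=2: VC-HIT | VC [20, 18, 30]
  [10] addr=0x50 blk=20 s=0: VC-HIT | VC [4, 18, 30]
  [11] addr=0x52 blk=20 s=0: L1-HIT | VC [4, 18, 30]
  [12] addr=0x53 blk=20 s=0: L1-HIT | VC [4, 18, 30]
  [13] addr=0x4a blk=18 s=2: VC-HIT | VC [4, 14, 30]
  [14] addr=0x79 blk=30 s=2: VC-HIT | VC [4, 14, 18]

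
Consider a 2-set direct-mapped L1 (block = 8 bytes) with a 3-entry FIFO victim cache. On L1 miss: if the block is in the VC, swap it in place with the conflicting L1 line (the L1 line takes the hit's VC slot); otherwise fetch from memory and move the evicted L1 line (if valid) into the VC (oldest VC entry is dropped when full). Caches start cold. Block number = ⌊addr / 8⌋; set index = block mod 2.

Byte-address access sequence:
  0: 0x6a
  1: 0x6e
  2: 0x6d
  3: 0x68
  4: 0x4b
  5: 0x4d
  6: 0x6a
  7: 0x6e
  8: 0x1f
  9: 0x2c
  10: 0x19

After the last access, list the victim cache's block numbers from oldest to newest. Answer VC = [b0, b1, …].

0: 0x6a (blk 13, set 1) → MISS  vc=[]
1: 0x6e (blk 13, set 1) → L1-HIT  vc=[]
2: 0x6d (blk 13, set 1) → L1-HIT  vc=[]
3: 0x68 (blk 13, set 1) → L1-HIT  vc=[]
4: 0x4b (blk 9, set 1) → MISS  vc=[13]
5: 0x4d (blk 9, set 1) → L1-HIT  vc=[13]
6: 0x6a (blk 13, set 1) → VC-HIT  vc=[9]
7: 0x6e (blk 13, set 1) → L1-HIT  vc=[9]
8: 0x1f (blk 3, set 1) → MISS  vc=[9, 13]
9: 0x2c (blk 5, set 1) → MISS  vc=[9, 13, 3]
10: 0x19 (blk 3, set 1) → VC-HIT  vc=[9, 13, 5]

VC = [9, 13, 5]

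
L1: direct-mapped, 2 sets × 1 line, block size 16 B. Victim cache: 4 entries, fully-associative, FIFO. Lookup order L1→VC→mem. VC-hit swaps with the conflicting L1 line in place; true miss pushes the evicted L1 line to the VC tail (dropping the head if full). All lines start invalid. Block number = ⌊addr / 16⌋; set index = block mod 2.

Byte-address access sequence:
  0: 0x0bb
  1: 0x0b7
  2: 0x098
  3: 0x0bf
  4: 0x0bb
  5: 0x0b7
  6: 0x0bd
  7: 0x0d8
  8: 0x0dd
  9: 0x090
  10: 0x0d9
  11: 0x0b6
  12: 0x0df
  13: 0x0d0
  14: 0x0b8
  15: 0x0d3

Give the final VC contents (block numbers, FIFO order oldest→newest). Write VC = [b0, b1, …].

VC = [9, 11]

  [0] addr=0xbb blk=11 s=1: MISS | VC []
  [1] addr=0xb7 blk=11 s=1: L1-HIT | VC []
  [2] addr=0x98 blk=9 s=1: MISS | VC [11]
  [3] addr=0xbf blk=11 s=1: VC-HIT | VC [9]
  [4] addr=0xbb blk=11 s=1: L1-HIT | VC [9]
  [5] addr=0xb7 blk=11 s=1: L1-HIT | VC [9]
  [6] addr=0xbd blk=11 s=1: L1-HIT | VC [9]
  [7] addr=0xd8 blk=13 s=1: MISS | VC [9, 11]
  [8] addr=0xdd blk=13 s=1: L1-HIT | VC [9, 11]
  [9] addr=0x90 blk=9 s=1: VC-HIT | VC [13, 11]
  [10] addr=0xd9 blk=13 s=1: VC-HIT | VC [9, 11]
  [11] addr=0xb6 blk=11 s=1: VC-HIT | VC [9, 13]
  [12] addr=0xdf blk=13 s=1: VC-HIT | VC [9, 11]
  [13] addr=0xd0 blk=13 s=1: L1-HIT | VC [9, 11]
  [14] addr=0xb8 blk=11 s=1: VC-HIT | VC [9, 13]
  [15] addr=0xd3 blk=13 s=1: VC-HIT | VC [9, 11]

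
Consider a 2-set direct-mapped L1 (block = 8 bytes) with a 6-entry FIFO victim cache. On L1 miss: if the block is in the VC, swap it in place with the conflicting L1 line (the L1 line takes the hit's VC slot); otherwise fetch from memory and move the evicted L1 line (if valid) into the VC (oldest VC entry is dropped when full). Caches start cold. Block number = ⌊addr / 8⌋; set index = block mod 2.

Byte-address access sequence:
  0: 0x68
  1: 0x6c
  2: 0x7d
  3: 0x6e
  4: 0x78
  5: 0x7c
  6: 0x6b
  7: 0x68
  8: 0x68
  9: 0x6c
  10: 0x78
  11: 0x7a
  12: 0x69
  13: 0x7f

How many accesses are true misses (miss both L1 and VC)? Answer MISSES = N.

MISSES = 2

0: 0x68 (blk 13, set 1) → MISS  vc=[]
1: 0x6c (blk 13, set 1) → L1-HIT  vc=[]
2: 0x7d (blk 15, set 1) → MISS  vc=[13]
3: 0x6e (blk 13, set 1) → VC-HIT  vc=[15]
4: 0x78 (blk 15, set 1) → VC-HIT  vc=[13]
5: 0x7c (blk 15, set 1) → L1-HIT  vc=[13]
6: 0x6b (blk 13, set 1) → VC-HIT  vc=[15]
7: 0x68 (blk 13, set 1) → L1-HIT  vc=[15]
8: 0x68 (blk 13, set 1) → L1-HIT  vc=[15]
9: 0x6c (blk 13, set 1) → L1-HIT  vc=[15]
10: 0x78 (blk 15, set 1) → VC-HIT  vc=[13]
11: 0x7a (blk 15, set 1) → L1-HIT  vc=[13]
12: 0x69 (blk 13, set 1) → VC-HIT  vc=[15]
13: 0x7f (blk 15, set 1) → VC-HIT  vc=[13]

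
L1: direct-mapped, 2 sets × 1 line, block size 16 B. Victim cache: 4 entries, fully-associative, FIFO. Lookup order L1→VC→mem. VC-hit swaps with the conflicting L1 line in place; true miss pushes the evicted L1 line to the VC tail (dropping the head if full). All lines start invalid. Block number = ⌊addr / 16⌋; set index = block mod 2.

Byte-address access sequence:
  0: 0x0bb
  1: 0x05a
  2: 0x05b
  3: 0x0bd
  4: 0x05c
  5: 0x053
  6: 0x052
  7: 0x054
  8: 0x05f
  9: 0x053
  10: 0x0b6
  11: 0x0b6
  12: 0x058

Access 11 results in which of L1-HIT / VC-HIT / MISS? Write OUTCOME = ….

0: 0xbb (blk 11, set 1) → MISS  vc=[]
1: 0x5a (blk 5, set 1) → MISS  vc=[11]
2: 0x5b (blk 5, set 1) → L1-HIT  vc=[11]
3: 0xbd (blk 11, set 1) → VC-HIT  vc=[5]
4: 0x5c (blk 5, set 1) → VC-HIT  vc=[11]
5: 0x53 (blk 5, set 1) → L1-HIT  vc=[11]
6: 0x52 (blk 5, set 1) → L1-HIT  vc=[11]
7: 0x54 (blk 5, set 1) → L1-HIT  vc=[11]
8: 0x5f (blk 5, set 1) → L1-HIT  vc=[11]
9: 0x53 (blk 5, set 1) → L1-HIT  vc=[11]
10: 0xb6 (blk 11, set 1) → VC-HIT  vc=[5]
11: 0xb6 (blk 11, set 1) → L1-HIT  vc=[5]
12: 0x58 (blk 5, set 1) → VC-HIT  vc=[11]

OUTCOME = L1-HIT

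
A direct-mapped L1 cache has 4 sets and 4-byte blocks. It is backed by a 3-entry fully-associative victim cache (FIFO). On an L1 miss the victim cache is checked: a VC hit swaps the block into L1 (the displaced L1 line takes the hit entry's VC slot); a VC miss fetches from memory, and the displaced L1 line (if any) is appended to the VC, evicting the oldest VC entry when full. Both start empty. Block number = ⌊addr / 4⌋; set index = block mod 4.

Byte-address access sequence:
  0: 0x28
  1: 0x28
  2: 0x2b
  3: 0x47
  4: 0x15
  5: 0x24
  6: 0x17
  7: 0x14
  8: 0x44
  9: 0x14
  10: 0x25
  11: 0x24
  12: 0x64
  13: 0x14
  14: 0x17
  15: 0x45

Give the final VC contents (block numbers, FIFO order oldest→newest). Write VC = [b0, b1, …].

VC = [5, 25, 9]

#0 0x28→b10/s2 MISS; vc=[]
#1 0x28→b10/s2 L1-HIT; vc=[]
#2 0x2b→b10/s2 L1-HIT; vc=[]
#3 0x47→b17/s1 MISS; vc=[]
#4 0x15→b5/s1 MISS; vc=[17]
#5 0x24→b9/s1 MISS; vc=[17,5]
#6 0x17→b5/s1 VC-HIT; vc=[17,9]
#7 0x14→b5/s1 L1-HIT; vc=[17,9]
#8 0x44→b17/s1 VC-HIT; vc=[5,9]
#9 0x14→b5/s1 VC-HIT; vc=[17,9]
#10 0x25→b9/s1 VC-HIT; vc=[17,5]
#11 0x24→b9/s1 L1-HIT; vc=[17,5]
#12 0x64→b25/s1 MISS; vc=[17,5,9]
#13 0x14→b5/s1 VC-HIT; vc=[17,25,9]
#14 0x17→b5/s1 L1-HIT; vc=[17,25,9]
#15 0x45→b17/s1 VC-HIT; vc=[5,25,9]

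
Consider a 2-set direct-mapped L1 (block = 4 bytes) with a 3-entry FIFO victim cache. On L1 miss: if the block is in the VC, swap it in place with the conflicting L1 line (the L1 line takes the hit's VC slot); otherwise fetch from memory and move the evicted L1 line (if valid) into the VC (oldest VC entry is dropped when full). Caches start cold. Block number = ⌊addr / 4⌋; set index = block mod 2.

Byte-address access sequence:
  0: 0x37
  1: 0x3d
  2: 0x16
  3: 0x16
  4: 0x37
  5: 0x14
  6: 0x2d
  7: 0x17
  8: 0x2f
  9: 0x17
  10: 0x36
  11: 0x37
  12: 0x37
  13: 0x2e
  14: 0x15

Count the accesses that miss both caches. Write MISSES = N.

0: 0x37 (blk 13, set 1) → MISS  vc=[]
1: 0x3d (blk 15, set 1) → MISS  vc=[13]
2: 0x16 (blk 5, set 1) → MISS  vc=[13, 15]
3: 0x16 (blk 5, set 1) → L1-HIT  vc=[13, 15]
4: 0x37 (blk 13, set 1) → VC-HIT  vc=[5, 15]
5: 0x14 (blk 5, set 1) → VC-HIT  vc=[13, 15]
6: 0x2d (blk 11, set 1) → MISS  vc=[13, 15, 5]
7: 0x17 (blk 5, set 1) → VC-HIT  vc=[13, 15, 11]
8: 0x2f (blk 11, set 1) → VC-HIT  vc=[13, 15, 5]
9: 0x17 (blk 5, set 1) → VC-HIT  vc=[13, 15, 11]
10: 0x36 (blk 13, set 1) → VC-HIT  vc=[5, 15, 11]
11: 0x37 (blk 13, set 1) → L1-HIT  vc=[5, 15, 11]
12: 0x37 (blk 13, set 1) → L1-HIT  vc=[5, 15, 11]
13: 0x2e (blk 11, set 1) → VC-HIT  vc=[5, 15, 13]
14: 0x15 (blk 5, set 1) → VC-HIT  vc=[11, 15, 13]

MISSES = 4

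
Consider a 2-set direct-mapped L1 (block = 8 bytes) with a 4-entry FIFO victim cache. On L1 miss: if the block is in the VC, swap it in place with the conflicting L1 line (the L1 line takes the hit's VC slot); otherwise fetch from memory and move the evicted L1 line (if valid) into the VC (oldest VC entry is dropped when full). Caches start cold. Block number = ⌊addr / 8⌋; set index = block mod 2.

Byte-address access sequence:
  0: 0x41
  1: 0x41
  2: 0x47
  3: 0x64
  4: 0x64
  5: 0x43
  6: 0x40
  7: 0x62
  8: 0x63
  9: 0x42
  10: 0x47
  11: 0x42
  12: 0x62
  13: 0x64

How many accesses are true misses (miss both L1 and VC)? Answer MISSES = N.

MISSES = 2

#0 0x41→b8/s0 MISS; vc=[]
#1 0x41→b8/s0 L1-HIT; vc=[]
#2 0x47→b8/s0 L1-HIT; vc=[]
#3 0x64→b12/s0 MISS; vc=[8]
#4 0x64→b12/s0 L1-HIT; vc=[8]
#5 0x43→b8/s0 VC-HIT; vc=[12]
#6 0x40→b8/s0 L1-HIT; vc=[12]
#7 0x62→b12/s0 VC-HIT; vc=[8]
#8 0x63→b12/s0 L1-HIT; vc=[8]
#9 0x42→b8/s0 VC-HIT; vc=[12]
#10 0x47→b8/s0 L1-HIT; vc=[12]
#11 0x42→b8/s0 L1-HIT; vc=[12]
#12 0x62→b12/s0 VC-HIT; vc=[8]
#13 0x64→b12/s0 L1-HIT; vc=[8]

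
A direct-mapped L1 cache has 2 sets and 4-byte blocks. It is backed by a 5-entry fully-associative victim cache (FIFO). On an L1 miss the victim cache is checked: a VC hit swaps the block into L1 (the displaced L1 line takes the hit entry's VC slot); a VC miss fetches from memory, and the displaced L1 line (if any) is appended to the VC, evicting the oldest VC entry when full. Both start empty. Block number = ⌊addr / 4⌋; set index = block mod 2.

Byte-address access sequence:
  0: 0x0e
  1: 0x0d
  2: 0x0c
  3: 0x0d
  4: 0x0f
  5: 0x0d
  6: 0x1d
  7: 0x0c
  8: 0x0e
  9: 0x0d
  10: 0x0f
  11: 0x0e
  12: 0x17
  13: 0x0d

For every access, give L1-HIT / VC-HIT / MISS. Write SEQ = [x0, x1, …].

0: 0xe (blk 3, set 1) → MISS  vc=[]
1: 0xd (blk 3, set 1) → L1-HIT  vc=[]
2: 0xc (blk 3, set 1) → L1-HIT  vc=[]
3: 0xd (blk 3, set 1) → L1-HIT  vc=[]
4: 0xf (blk 3, set 1) → L1-HIT  vc=[]
5: 0xd (blk 3, set 1) → L1-HIT  vc=[]
6: 0x1d (blk 7, set 1) → MISS  vc=[3]
7: 0xc (blk 3, set 1) → VC-HIT  vc=[7]
8: 0xe (blk 3, set 1) → L1-HIT  vc=[7]
9: 0xd (blk 3, set 1) → L1-HIT  vc=[7]
10: 0xf (blk 3, set 1) → L1-HIT  vc=[7]
11: 0xe (blk 3, set 1) → L1-HIT  vc=[7]
12: 0x17 (blk 5, set 1) → MISS  vc=[7, 3]
13: 0xd (blk 3, set 1) → VC-HIT  vc=[7, 5]

SEQ = [MISS, L1-HIT, L1-HIT, L1-HIT, L1-HIT, L1-HIT, MISS, VC-HIT, L1-HIT, L1-HIT, L1-HIT, L1-HIT, MISS, VC-HIT]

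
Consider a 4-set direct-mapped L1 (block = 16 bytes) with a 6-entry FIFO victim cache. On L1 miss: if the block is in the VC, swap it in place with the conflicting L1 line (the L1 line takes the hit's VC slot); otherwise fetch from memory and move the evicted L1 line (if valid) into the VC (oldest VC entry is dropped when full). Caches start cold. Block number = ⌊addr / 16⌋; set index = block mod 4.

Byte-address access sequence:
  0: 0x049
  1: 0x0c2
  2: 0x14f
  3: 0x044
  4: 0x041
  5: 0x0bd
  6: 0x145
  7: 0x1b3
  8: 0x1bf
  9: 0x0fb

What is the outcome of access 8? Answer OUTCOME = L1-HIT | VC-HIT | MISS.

  [0] addr=0x49 blk=4 s=0: MISS | VC []
  [1] addr=0xc2 blk=12 s=0: MISS | VC [4]
  [2] addr=0x14f blk=20 s=0: MISS | VC [4, 12]
  [3] addr=0x44 blk=4 s=0: VC-HIT | VC [20, 12]
  [4] addr=0x41 blk=4 s=0: L1-HIT | VC [20, 12]
  [5] addr=0xbd blk=11 s=3: MISS | VC [20, 12]
  [6] addr=0x145 blk=20 s=0: VC-HIT | VC [4, 12]
  [7] addr=0x1b3 blk=27 s=3: MISS | VC [4, 12, 11]
  [8] addr=0x1bf blk=27 s=3: L1-HIT | VC [4, 12, 11]
  [9] addr=0xfb blk=15 s=3: MISS | VC [4, 12, 11, 27]

OUTCOME = L1-HIT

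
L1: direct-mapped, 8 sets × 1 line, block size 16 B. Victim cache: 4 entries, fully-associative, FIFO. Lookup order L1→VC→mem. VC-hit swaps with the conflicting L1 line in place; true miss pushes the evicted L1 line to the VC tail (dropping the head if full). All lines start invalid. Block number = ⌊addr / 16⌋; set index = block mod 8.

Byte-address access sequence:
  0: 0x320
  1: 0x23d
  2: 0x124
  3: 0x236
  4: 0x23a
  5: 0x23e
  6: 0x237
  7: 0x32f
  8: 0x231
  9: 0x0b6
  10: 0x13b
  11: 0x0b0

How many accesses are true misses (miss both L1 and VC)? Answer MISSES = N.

#0 0x320→b50/s2 MISS; vc=[]
#1 0x23d→b35/s3 MISS; vc=[]
#2 0x124→b18/s2 MISS; vc=[50]
#3 0x236→b35/s3 L1-HIT; vc=[50]
#4 0x23a→b35/s3 L1-HIT; vc=[50]
#5 0x23e→b35/s3 L1-HIT; vc=[50]
#6 0x237→b35/s3 L1-HIT; vc=[50]
#7 0x32f→b50/s2 VC-HIT; vc=[18]
#8 0x231→b35/s3 L1-HIT; vc=[18]
#9 0xb6→b11/s3 MISS; vc=[18,35]
#10 0x13b→b19/s3 MISS; vc=[18,35,11]
#11 0xb0→b11/s3 VC-HIT; vc=[18,35,19]

MISSES = 5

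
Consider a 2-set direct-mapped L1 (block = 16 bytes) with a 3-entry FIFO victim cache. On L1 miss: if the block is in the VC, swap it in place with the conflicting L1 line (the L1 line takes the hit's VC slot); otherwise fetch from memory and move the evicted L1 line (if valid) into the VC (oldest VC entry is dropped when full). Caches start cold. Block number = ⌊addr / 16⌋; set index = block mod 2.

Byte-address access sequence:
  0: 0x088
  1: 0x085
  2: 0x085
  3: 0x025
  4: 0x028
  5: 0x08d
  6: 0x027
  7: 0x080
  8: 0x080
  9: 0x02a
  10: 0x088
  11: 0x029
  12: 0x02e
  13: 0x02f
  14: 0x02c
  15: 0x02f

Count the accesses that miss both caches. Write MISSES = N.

  [0] addr=0x88 blk=8 s=0: MISS | VC []
  [1] addr=0x85 blk=8 s=0: L1-HIT | VC []
  [2] addr=0x85 blk=8 s=0: L1-HIT | VC []
  [3] addr=0x25 blk=2 s=0: MISS | VC [8]
  [4] addr=0x28 blk=2 s=0: L1-HIT | VC [8]
  [5] addr=0x8d blk=8 s=0: VC-HIT | VC [2]
  [6] addr=0x27 blk=2 s=0: VC-HIT | VC [8]
  [7] addr=0x80 blk=8 s=0: VC-HIT | VC [2]
  [8] addr=0x80 blk=8 s=0: L1-HIT | VC [2]
  [9] addr=0x2a blk=2 s=0: VC-HIT | VC [8]
  [10] addr=0x88 blk=8 s=0: VC-HIT | VC [2]
  [11] addr=0x29 blk=2 s=0: VC-HIT | VC [8]
  [12] addr=0x2e blk=2 s=0: L1-HIT | VC [8]
  [13] addr=0x2f blk=2 s=0: L1-HIT | VC [8]
  [14] addr=0x2c blk=2 s=0: L1-HIT | VC [8]
  [15] addr=0x2f blk=2 s=0: L1-HIT | VC [8]

MISSES = 2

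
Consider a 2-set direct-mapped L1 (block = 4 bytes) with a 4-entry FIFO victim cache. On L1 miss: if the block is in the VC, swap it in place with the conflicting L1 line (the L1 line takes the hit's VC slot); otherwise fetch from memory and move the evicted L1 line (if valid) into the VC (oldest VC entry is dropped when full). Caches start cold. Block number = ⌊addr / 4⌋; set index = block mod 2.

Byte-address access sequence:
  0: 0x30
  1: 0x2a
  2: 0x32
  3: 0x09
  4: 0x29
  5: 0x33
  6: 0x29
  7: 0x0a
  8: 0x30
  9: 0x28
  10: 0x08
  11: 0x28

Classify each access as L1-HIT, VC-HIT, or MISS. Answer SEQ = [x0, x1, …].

#0 0x30→b12/s0 MISS; vc=[]
#1 0x2a→b10/s0 MISS; vc=[12]
#2 0x32→b12/s0 VC-HIT; vc=[10]
#3 0x9→b2/s0 MISS; vc=[10,12]
#4 0x29→b10/s0 VC-HIT; vc=[2,12]
#5 0x33→b12/s0 VC-HIT; vc=[2,10]
#6 0x29→b10/s0 VC-HIT; vc=[2,12]
#7 0xa→b2/s0 VC-HIT; vc=[10,12]
#8 0x30→b12/s0 VC-HIT; vc=[10,2]
#9 0x28→b10/s0 VC-HIT; vc=[12,2]
#10 0x8→b2/s0 VC-HIT; vc=[12,10]
#11 0x28→b10/s0 VC-HIT; vc=[12,2]

SEQ = [MISS, MISS, VC-HIT, MISS, VC-HIT, VC-HIT, VC-HIT, VC-HIT, VC-HIT, VC-HIT, VC-HIT, VC-HIT]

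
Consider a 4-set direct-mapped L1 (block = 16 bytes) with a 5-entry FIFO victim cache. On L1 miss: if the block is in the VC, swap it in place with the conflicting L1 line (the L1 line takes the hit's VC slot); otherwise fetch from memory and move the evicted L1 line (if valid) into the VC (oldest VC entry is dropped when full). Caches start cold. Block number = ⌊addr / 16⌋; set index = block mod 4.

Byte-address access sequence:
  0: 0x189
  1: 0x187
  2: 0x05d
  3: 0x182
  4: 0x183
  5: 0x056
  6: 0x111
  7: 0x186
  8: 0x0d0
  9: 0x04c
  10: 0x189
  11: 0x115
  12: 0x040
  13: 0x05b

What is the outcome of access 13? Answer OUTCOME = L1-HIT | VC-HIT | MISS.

OUTCOME = VC-HIT

#0 0x189→b24/s0 MISS; vc=[]
#1 0x187→b24/s0 L1-HIT; vc=[]
#2 0x5d→b5/s1 MISS; vc=[]
#3 0x182→b24/s0 L1-HIT; vc=[]
#4 0x183→b24/s0 L1-HIT; vc=[]
#5 0x56→b5/s1 L1-HIT; vc=[]
#6 0x111→b17/s1 MISS; vc=[5]
#7 0x186→b24/s0 L1-HIT; vc=[5]
#8 0xd0→b13/s1 MISS; vc=[5,17]
#9 0x4c→b4/s0 MISS; vc=[5,17,24]
#10 0x189→b24/s0 VC-HIT; vc=[5,17,4]
#11 0x115→b17/s1 VC-HIT; vc=[5,13,4]
#12 0x40→b4/s0 VC-HIT; vc=[5,13,24]
#13 0x5b→b5/s1 VC-HIT; vc=[17,13,24]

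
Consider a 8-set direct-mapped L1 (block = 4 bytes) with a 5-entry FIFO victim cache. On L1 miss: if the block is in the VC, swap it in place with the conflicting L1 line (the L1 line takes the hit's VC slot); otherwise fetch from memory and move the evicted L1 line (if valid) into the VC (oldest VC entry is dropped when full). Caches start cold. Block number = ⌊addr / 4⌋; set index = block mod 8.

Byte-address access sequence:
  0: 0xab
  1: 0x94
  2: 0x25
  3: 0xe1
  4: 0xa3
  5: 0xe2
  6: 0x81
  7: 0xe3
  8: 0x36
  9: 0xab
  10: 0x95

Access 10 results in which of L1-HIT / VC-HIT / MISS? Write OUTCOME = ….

OUTCOME = VC-HIT

  [0] addr=0xab blk=42 s=2: MISS | VC []
  [1] addr=0x94 blk=37 s=5: MISS | VC []
  [2] addr=0x25 blk=9 s=1: MISS | VC []
  [3] addr=0xe1 blk=56 s=0: MISS | VC []
  [4] addr=0xa3 blk=40 s=0: MISS | VC [56]
  [5] addr=0xe2 blk=56 s=0: VC-HIT | VC [40]
  [6] addr=0x81 blk=32 s=0: MISS | VC [40, 56]
  [7] addr=0xe3 blk=56 s=0: VC-HIT | VC [40, 32]
  [8] addr=0x36 blk=13 s=5: MISS | VC [40, 32, 37]
  [9] addr=0xab blk=42 s=2: L1-HIT | VC [40, 32, 37]
  [10] addr=0x95 blk=37 s=5: VC-HIT | VC [40, 32, 13]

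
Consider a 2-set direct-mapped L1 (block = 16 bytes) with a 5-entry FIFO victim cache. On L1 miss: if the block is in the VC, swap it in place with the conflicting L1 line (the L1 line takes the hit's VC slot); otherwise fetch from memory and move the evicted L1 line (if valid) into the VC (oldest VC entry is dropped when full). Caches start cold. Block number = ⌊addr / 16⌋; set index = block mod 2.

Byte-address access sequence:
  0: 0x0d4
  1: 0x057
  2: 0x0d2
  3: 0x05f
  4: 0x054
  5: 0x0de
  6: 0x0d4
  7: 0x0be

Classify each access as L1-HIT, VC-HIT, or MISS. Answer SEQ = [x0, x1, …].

SEQ = [MISS, MISS, VC-HIT, VC-HIT, L1-HIT, VC-HIT, L1-HIT, MISS]

0: 0xd4 (blk 13, set 1) → MISS  vc=[]
1: 0x57 (blk 5, set 1) → MISS  vc=[13]
2: 0xd2 (blk 13, set 1) → VC-HIT  vc=[5]
3: 0x5f (blk 5, set 1) → VC-HIT  vc=[13]
4: 0x54 (blk 5, set 1) → L1-HIT  vc=[13]
5: 0xde (blk 13, set 1) → VC-HIT  vc=[5]
6: 0xd4 (blk 13, set 1) → L1-HIT  vc=[5]
7: 0xbe (blk 11, set 1) → MISS  vc=[5, 13]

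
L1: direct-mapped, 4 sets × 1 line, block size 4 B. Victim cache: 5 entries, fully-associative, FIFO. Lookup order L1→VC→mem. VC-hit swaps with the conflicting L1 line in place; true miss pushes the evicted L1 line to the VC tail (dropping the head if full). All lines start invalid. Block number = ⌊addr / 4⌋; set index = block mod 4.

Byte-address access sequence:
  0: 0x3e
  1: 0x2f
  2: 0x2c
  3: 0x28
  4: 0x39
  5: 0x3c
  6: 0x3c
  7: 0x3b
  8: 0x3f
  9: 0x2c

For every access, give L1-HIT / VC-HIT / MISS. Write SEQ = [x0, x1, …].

SEQ = [MISS, MISS, L1-HIT, MISS, MISS, VC-HIT, L1-HIT, L1-HIT, L1-HIT, VC-HIT]

0: 0x3e (blk 15, set 3) → MISS  vc=[]
1: 0x2f (blk 11, set 3) → MISS  vc=[15]
2: 0x2c (blk 11, set 3) → L1-HIT  vc=[15]
3: 0x28 (blk 10, set 2) → MISS  vc=[15]
4: 0x39 (blk 14, set 2) → MISS  vc=[15, 10]
5: 0x3c (blk 15, set 3) → VC-HIT  vc=[11, 10]
6: 0x3c (blk 15, set 3) → L1-HIT  vc=[11, 10]
7: 0x3b (blk 14, set 2) → L1-HIT  vc=[11, 10]
8: 0x3f (blk 15, set 3) → L1-HIT  vc=[11, 10]
9: 0x2c (blk 11, set 3) → VC-HIT  vc=[15, 10]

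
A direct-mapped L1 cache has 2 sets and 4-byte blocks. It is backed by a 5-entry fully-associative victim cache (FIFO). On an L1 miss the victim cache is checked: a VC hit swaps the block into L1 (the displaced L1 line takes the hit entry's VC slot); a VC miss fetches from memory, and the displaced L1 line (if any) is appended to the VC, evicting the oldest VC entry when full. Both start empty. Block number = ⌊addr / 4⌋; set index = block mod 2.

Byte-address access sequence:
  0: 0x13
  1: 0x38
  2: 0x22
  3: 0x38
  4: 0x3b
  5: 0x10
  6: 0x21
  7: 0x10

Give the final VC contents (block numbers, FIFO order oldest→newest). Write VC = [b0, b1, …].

VC = [14, 8]

  [0] addr=0x13 blk=4 s=0: MISS | VC []
  [1] addr=0x38 blk=14 s=0: MISS | VC [4]
  [2] addr=0x22 blk=8 s=0: MISS | VC [4, 14]
  [3] addr=0x38 blk=14 s=0: VC-HIT | VC [4, 8]
  [4] addr=0x3b blk=14 s=0: L1-HIT | VC [4, 8]
  [5] addr=0x10 blk=4 s=0: VC-HIT | VC [14, 8]
  [6] addr=0x21 blk=8 s=0: VC-HIT | VC [14, 4]
  [7] addr=0x10 blk=4 s=0: VC-HIT | VC [14, 8]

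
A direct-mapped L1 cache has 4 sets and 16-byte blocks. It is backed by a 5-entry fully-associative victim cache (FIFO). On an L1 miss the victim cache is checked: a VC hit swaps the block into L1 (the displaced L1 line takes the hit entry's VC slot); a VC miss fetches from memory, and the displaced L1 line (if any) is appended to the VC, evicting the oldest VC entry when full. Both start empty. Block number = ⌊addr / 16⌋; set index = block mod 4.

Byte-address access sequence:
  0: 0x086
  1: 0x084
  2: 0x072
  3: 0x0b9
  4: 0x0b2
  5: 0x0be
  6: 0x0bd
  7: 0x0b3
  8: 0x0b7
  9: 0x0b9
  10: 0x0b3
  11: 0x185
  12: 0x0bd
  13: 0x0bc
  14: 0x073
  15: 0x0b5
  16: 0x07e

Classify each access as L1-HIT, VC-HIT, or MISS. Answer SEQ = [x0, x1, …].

SEQ = [MISS, L1-HIT, MISS, MISS, L1-HIT, L1-HIT, L1-HIT, L1-HIT, L1-HIT, L1-HIT, L1-HIT, MISS, L1-HIT, L1-HIT, VC-HIT, VC-HIT, VC-HIT]

0: 0x86 (blk 8, set 0) → MISS  vc=[]
1: 0x84 (blk 8, set 0) → L1-HIT  vc=[]
2: 0x72 (blk 7, set 3) → MISS  vc=[]
3: 0xb9 (blk 11, set 3) → MISS  vc=[7]
4: 0xb2 (blk 11, set 3) → L1-HIT  vc=[7]
5: 0xbe (blk 11, set 3) → L1-HIT  vc=[7]
6: 0xbd (blk 11, set 3) → L1-HIT  vc=[7]
7: 0xb3 (blk 11, set 3) → L1-HIT  vc=[7]
8: 0xb7 (blk 11, set 3) → L1-HIT  vc=[7]
9: 0xb9 (blk 11, set 3) → L1-HIT  vc=[7]
10: 0xb3 (blk 11, set 3) → L1-HIT  vc=[7]
11: 0x185 (blk 24, set 0) → MISS  vc=[7, 8]
12: 0xbd (blk 11, set 3) → L1-HIT  vc=[7, 8]
13: 0xbc (blk 11, set 3) → L1-HIT  vc=[7, 8]
14: 0x73 (blk 7, set 3) → VC-HIT  vc=[11, 8]
15: 0xb5 (blk 11, set 3) → VC-HIT  vc=[7, 8]
16: 0x7e (blk 7, set 3) → VC-HIT  vc=[11, 8]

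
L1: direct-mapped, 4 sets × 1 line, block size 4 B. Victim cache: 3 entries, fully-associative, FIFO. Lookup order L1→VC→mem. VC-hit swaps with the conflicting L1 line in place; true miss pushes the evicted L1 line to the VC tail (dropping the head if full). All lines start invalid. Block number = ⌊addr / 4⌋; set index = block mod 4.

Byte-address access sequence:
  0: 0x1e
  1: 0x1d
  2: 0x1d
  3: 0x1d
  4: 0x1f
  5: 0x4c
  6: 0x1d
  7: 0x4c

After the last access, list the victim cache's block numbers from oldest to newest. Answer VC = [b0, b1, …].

#0 0x1e→b7/s3 MISS; vc=[]
#1 0x1d→b7/s3 L1-HIT; vc=[]
#2 0x1d→b7/s3 L1-HIT; vc=[]
#3 0x1d→b7/s3 L1-HIT; vc=[]
#4 0x1f→b7/s3 L1-HIT; vc=[]
#5 0x4c→b19/s3 MISS; vc=[7]
#6 0x1d→b7/s3 VC-HIT; vc=[19]
#7 0x4c→b19/s3 VC-HIT; vc=[7]

VC = [7]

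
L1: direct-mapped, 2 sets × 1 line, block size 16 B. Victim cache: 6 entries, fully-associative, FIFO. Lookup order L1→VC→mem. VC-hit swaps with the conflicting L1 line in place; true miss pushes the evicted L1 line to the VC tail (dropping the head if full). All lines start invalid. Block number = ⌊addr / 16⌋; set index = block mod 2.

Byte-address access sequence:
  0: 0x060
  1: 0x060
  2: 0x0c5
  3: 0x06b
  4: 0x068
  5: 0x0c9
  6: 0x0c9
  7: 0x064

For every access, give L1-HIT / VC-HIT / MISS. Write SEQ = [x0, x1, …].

  [0] addr=0x60 blk=6 s=0: MISS | VC []
  [1] addr=0x60 blk=6 s=0: L1-HIT | VC []
  [2] addr=0xc5 blk=12 s=0: MISS | VC [6]
  [3] addr=0x6b blk=6 s=0: VC-HIT | VC [12]
  [4] addr=0x68 blk=6 s=0: L1-HIT | VC [12]
  [5] addr=0xc9 blk=12 s=0: VC-HIT | VC [6]
  [6] addr=0xc9 blk=12 s=0: L1-HIT | VC [6]
  [7] addr=0x64 blk=6 s=0: VC-HIT | VC [12]

SEQ = [MISS, L1-HIT, MISS, VC-HIT, L1-HIT, VC-HIT, L1-HIT, VC-HIT]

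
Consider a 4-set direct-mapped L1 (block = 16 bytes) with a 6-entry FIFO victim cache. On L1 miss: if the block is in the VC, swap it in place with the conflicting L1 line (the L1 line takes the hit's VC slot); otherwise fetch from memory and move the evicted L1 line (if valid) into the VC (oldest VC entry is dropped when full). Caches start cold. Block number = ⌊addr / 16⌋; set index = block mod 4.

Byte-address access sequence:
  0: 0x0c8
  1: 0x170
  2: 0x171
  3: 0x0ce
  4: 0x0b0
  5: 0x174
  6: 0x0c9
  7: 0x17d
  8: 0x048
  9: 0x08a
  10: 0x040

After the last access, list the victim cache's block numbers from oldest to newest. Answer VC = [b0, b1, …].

#0 0xc8→b12/s0 MISS; vc=[]
#1 0x170→b23/s3 MISS; vc=[]
#2 0x171→b23/s3 L1-HIT; vc=[]
#3 0xce→b12/s0 L1-HIT; vc=[]
#4 0xb0→b11/s3 MISS; vc=[23]
#5 0x174→b23/s3 VC-HIT; vc=[11]
#6 0xc9→b12/s0 L1-HIT; vc=[11]
#7 0x17d→b23/s3 L1-HIT; vc=[11]
#8 0x48→b4/s0 MISS; vc=[11,12]
#9 0x8a→b8/s0 MISS; vc=[11,12,4]
#10 0x40→b4/s0 VC-HIT; vc=[11,12,8]

VC = [11, 12, 8]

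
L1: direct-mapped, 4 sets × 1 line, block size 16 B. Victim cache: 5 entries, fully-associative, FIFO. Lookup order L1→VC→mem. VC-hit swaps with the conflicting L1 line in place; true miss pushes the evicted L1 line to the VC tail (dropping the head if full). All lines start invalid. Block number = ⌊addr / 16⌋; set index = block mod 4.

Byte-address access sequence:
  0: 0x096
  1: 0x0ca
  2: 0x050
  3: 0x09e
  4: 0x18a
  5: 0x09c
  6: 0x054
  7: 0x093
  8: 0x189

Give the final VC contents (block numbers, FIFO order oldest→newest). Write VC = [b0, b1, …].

#0 0x96→b9/s1 MISS; vc=[]
#1 0xca→b12/s0 MISS; vc=[]
#2 0x50→b5/s1 MISS; vc=[9]
#3 0x9e→b9/s1 VC-HIT; vc=[5]
#4 0x18a→b24/s0 MISS; vc=[5,12]
#5 0x9c→b9/s1 L1-HIT; vc=[5,12]
#6 0x54→b5/s1 VC-HIT; vc=[9,12]
#7 0x93→b9/s1 VC-HIT; vc=[5,12]
#8 0x189→b24/s0 L1-HIT; vc=[5,12]

VC = [5, 12]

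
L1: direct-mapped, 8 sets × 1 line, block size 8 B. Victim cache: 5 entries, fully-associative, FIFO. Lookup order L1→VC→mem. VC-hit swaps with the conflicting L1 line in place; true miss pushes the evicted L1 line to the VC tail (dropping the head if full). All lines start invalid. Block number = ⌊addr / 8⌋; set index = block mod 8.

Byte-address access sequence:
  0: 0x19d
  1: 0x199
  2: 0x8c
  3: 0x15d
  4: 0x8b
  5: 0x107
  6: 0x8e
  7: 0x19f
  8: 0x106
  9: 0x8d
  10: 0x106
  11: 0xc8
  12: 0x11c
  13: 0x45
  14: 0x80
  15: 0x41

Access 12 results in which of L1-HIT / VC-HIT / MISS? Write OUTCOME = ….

  [0] addr=0x19d blk=51 s=3: MISS | VC []
  [1] addr=0x199 blk=51 s=3: L1-HIT | VC []
  [2] addr=0x8c blk=17 s=1: MISS | VC []
  [3] addr=0x15d blk=43 s=3: MISS | VC [51]
  [4] addr=0x8b blk=17 s=1: L1-HIT | VC [51]
  [5] addr=0x107 blk=32 s=0: MISS | VC [51]
  [6] addr=0x8e blk=17 s=1: L1-HIT | VC [51]
  [7] addr=0x19f blk=51 s=3: VC-HIT | VC [43]
  [8] addr=0x106 blk=32 s=0: L1-HIT | VC [43]
  [9] addr=0x8d blk=17 s=1: L1-HIT | VC [43]
  [10] addr=0x106 blk=32 s=0: L1-HIT | VC [43]
  [11] addr=0xc8 blk=25 s=1: MISS | VC [43, 17]
  [12] addr=0x11c blk=35 s=3: MISS | VC [43, 17, 51]
  [13] addr=0x45 blk=8 s=0: MISS | VC [43, 17, 51, 32]
  [14] addr=0x80 blk=16 s=0: MISS | VC [43, 17, 51, 32, 8]
  [15] addr=0x41 blk=8 s=0: VC-HIT | VC [43, 17, 51, 32, 16]

OUTCOME = MISS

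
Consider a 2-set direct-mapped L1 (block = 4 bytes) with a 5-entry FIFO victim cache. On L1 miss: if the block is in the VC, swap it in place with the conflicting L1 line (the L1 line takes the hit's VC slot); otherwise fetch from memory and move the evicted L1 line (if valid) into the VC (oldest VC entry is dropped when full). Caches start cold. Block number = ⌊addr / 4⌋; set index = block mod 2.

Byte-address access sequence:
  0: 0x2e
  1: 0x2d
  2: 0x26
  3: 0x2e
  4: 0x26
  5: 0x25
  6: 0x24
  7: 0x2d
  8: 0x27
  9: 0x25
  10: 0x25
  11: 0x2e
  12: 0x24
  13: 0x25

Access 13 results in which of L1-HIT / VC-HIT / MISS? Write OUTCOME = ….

#0 0x2e→b11/s1 MISS; vc=[]
#1 0x2d→b11/s1 L1-HIT; vc=[]
#2 0x26→b9/s1 MISS; vc=[11]
#3 0x2e→b11/s1 VC-HIT; vc=[9]
#4 0x26→b9/s1 VC-HIT; vc=[11]
#5 0x25→b9/s1 L1-HIT; vc=[11]
#6 0x24→b9/s1 L1-HIT; vc=[11]
#7 0x2d→b11/s1 VC-HIT; vc=[9]
#8 0x27→b9/s1 VC-HIT; vc=[11]
#9 0x25→b9/s1 L1-HIT; vc=[11]
#10 0x25→b9/s1 L1-HIT; vc=[11]
#11 0x2e→b11/s1 VC-HIT; vc=[9]
#12 0x24→b9/s1 VC-HIT; vc=[11]
#13 0x25→b9/s1 L1-HIT; vc=[11]

OUTCOME = L1-HIT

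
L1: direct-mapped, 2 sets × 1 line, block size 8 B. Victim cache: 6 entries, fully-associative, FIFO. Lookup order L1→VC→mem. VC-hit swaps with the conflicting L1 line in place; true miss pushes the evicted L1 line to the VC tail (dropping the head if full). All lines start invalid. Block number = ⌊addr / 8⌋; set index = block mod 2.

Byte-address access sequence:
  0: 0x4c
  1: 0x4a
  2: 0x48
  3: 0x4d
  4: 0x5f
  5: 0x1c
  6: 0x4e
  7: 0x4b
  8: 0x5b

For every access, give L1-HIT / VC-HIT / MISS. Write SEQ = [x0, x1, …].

SEQ = [MISS, L1-HIT, L1-HIT, L1-HIT, MISS, MISS, VC-HIT, L1-HIT, VC-HIT]

0: 0x4c (blk 9, set 1) → MISS  vc=[]
1: 0x4a (blk 9, set 1) → L1-HIT  vc=[]
2: 0x48 (blk 9, set 1) → L1-HIT  vc=[]
3: 0x4d (blk 9, set 1) → L1-HIT  vc=[]
4: 0x5f (blk 11, set 1) → MISS  vc=[9]
5: 0x1c (blk 3, set 1) → MISS  vc=[9, 11]
6: 0x4e (blk 9, set 1) → VC-HIT  vc=[3, 11]
7: 0x4b (blk 9, set 1) → L1-HIT  vc=[3, 11]
8: 0x5b (blk 11, set 1) → VC-HIT  vc=[3, 9]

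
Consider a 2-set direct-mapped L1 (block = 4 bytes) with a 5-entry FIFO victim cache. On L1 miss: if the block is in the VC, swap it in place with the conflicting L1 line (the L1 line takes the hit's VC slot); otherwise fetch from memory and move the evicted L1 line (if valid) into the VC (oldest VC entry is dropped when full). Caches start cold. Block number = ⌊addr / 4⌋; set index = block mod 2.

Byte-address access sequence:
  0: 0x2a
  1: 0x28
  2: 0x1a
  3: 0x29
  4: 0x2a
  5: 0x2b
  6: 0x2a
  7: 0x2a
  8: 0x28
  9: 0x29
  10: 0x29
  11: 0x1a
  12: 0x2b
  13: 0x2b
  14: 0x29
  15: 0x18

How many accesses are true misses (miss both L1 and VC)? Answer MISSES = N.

MISSES = 2

0: 0x2a (blk 10, set 0) → MISS  vc=[]
1: 0x28 (blk 10, set 0) → L1-HIT  vc=[]
2: 0x1a (blk 6, set 0) → MISS  vc=[10]
3: 0x29 (blk 10, set 0) → VC-HIT  vc=[6]
4: 0x2a (blk 10, set 0) → L1-HIT  vc=[6]
5: 0x2b (blk 10, set 0) → L1-HIT  vc=[6]
6: 0x2a (blk 10, set 0) → L1-HIT  vc=[6]
7: 0x2a (blk 10, set 0) → L1-HIT  vc=[6]
8: 0x28 (blk 10, set 0) → L1-HIT  vc=[6]
9: 0x29 (blk 10, set 0) → L1-HIT  vc=[6]
10: 0x29 (blk 10, set 0) → L1-HIT  vc=[6]
11: 0x1a (blk 6, set 0) → VC-HIT  vc=[10]
12: 0x2b (blk 10, set 0) → VC-HIT  vc=[6]
13: 0x2b (blk 10, set 0) → L1-HIT  vc=[6]
14: 0x29 (blk 10, set 0) → L1-HIT  vc=[6]
15: 0x18 (blk 6, set 0) → VC-HIT  vc=[10]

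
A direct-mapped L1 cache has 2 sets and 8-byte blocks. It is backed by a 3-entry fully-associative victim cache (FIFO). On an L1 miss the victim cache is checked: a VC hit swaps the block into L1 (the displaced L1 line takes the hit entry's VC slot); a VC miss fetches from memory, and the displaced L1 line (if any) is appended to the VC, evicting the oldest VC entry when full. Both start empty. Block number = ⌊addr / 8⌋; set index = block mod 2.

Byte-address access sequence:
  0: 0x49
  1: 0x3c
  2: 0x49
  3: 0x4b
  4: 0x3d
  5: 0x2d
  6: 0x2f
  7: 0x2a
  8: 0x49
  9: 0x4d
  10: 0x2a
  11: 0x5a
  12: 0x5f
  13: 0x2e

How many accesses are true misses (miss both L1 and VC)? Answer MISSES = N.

MISSES = 4

0: 0x49 (blk 9, set 1) → MISS  vc=[]
1: 0x3c (blk 7, set 1) → MISS  vc=[9]
2: 0x49 (blk 9, set 1) → VC-HIT  vc=[7]
3: 0x4b (blk 9, set 1) → L1-HIT  vc=[7]
4: 0x3d (blk 7, set 1) → VC-HIT  vc=[9]
5: 0x2d (blk 5, set 1) → MISS  vc=[9, 7]
6: 0x2f (blk 5, set 1) → L1-HIT  vc=[9, 7]
7: 0x2a (blk 5, set 1) → L1-HIT  vc=[9, 7]
8: 0x49 (blk 9, set 1) → VC-HIT  vc=[5, 7]
9: 0x4d (blk 9, set 1) → L1-HIT  vc=[5, 7]
10: 0x2a (blk 5, set 1) → VC-HIT  vc=[9, 7]
11: 0x5a (blk 11, set 1) → MISS  vc=[9, 7, 5]
12: 0x5f (blk 11, set 1) → L1-HIT  vc=[9, 7, 5]
13: 0x2e (blk 5, set 1) → VC-HIT  vc=[9, 7, 11]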